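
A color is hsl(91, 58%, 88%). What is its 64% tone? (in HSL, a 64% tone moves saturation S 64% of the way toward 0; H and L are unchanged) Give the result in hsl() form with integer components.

hsl(91, 21%, 88%)

S moves 64% from 58 toward 0: 58 − 37.12 = 20.88 → 21.
H and L are unchanged.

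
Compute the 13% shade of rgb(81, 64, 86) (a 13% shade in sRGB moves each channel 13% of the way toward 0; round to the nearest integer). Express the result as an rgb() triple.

Lerp each channel 13% toward 0:
  R: 81 + 0.13×(0−81) = 81 − 10.53 = 70.47 → 70
  G: 64 + 0.13×(0−64) = 64 − 8.32 = 55.68 → 56
  B: 86 − 11.18 = 74.82 → 75

rgb(70, 56, 75)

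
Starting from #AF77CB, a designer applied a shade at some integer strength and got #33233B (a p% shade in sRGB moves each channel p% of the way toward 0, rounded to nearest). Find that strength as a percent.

71%

#AF77CB is rgb(175, 119, 203); #33233B is rgb(51, 35, 59).
On the B channel (widest range): 59 ≈ 203 + (p/100)(0 − 203), so p ≈ 100×(59 − 203)/(0 − 203) = -14400/-203 = 70.94.
p = 71 reproduces all three channels after rounding.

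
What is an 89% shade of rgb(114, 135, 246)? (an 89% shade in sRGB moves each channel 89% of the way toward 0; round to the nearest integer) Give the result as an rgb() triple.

rgb(13, 15, 27)

An 89% shade moves each channel 89% toward 0:
  R: 114 + 0.89×(0−114) = 114 − 101.46 = 12.54 → 13
  G: 135 + 0.89×(0−135) = 135 − 120.15 = 14.85 → 15
  B: 246 + 0.89×(0−246) = 246 − 218.94 = 27.06 → 27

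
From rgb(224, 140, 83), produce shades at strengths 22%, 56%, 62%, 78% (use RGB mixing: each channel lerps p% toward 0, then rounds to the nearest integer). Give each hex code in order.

#AF6D41, #633E25, #553520, #311F12

22%: (224 − 49.28 = 174.72→175, 140 − 30.8 = 109.2→109, 83 − 18.26 = 64.74→65) → #AF6D41
56%: (224 − 125.44 = 98.56→99, 140 − 78.4 = 61.6→62, 83 − 46.48 = 36.52→37) → #633E25
62%: (224 − 138.88 = 85.12→85, 140 − 86.8 = 53.2→53, 83 − 51.46 = 31.54→32) → #553520
78%: (224 − 174.72 = 49.28→49, 140 − 109.2 = 30.8→31, 83 − 64.74 = 18.26→18) → #311F12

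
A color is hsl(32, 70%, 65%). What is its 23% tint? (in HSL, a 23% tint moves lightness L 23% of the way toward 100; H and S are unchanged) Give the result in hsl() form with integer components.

L moves 23% from 65 toward 100: 65 + 8.05 = 73.05 → 73.
H and S are unchanged.

hsl(32, 70%, 73%)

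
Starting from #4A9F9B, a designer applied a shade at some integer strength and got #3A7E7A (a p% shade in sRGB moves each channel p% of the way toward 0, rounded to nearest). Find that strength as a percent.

21%

#4A9F9B is rgb(74, 159, 155); #3A7E7A is rgb(58, 126, 122).
On the G channel (widest range): 126 ≈ 159 + (p/100)(0 − 159), so p ≈ 100×(126 − 159)/(0 − 159) = -3300/-159 = 20.75.
p = 21 reproduces all three channels after rounding.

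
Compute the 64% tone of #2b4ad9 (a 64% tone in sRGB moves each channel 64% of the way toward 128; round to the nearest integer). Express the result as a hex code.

#616da0

#2b4ad9 is rgb(43, 74, 217).
A 64% tone moves each channel 64% toward 128:
  R: 43 + 54.4 = 97.4 → 97
  G: 74 + 34.56 = 108.56 → 109
  B: 217 − 56.96 = 160.04 → 160
rgb(97, 109, 160) = #616da0.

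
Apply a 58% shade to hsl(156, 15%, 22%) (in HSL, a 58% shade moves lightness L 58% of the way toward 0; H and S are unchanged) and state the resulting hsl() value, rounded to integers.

hsl(156, 15%, 9%)

L moves 58% from 22 toward 0: 22 − 12.76 = 9.24 → 9.
H and S are unchanged.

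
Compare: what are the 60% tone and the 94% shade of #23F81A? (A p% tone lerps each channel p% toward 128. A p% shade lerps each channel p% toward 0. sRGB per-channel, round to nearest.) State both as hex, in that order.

#5BB057, #020F02

#23F81A is rgb(35, 248, 26).
60% tone:
  R: 35 + 55.8 = 90.8 → 91
  G: 248 + 0.6×(128−248) = 248 − 72 = 176 → 176
  B: 26 + 0.6×(128−26) = 26 + 61.2 = 87.2 → 87
  → #5BB057
94% shade:
  R: 35 + 0.94×(0−35) = 35 − 32.9 = 2.1 → 2
  G: 248 − 233.12 = 14.88 → 15
  B: 26 + 0.94×(0−26) = 26 − 24.44 = 1.56 → 2
  → #020F02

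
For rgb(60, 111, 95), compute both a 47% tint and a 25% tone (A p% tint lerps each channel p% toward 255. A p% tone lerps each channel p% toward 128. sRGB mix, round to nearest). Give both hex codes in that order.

47% tint:
  R: 60 + 0.47×(255−60) = 60 + 91.65 = 151.65 → 152
  G: 111 + 0.47×(255−111) = 111 + 67.68 = 178.68 → 179
  B: 95 + 0.47×(255−95) = 95 + 75.2 = 170.2 → 170
  → #98B3AA
25% tone:
  R: 60 + 0.25×(128−60) = 60 + 17 = 77 → 77
  G: 111 + 0.25×(128−111) = 111 + 4.25 = 115.25 → 115
  B: 95 + 8.25 = 103.25 → 103
  → #4D7367

#98B3AA, #4D7367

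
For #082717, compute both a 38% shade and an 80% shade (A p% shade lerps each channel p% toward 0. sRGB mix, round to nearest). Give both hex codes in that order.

#05180e, #020805

#082717 is rgb(8, 39, 23).
38% shade:
  R: 8 + 0.38×(0−8) = 8 − 3.04 = 4.96 → 5
  G: 39 + 0.38×(0−39) = 39 − 14.82 = 24.18 → 24
  B: 23 − 8.74 = 14.26 → 14
  → #05180e
80% shade:
  R: 8 − 6.4 = 1.6 → 2
  G: 39 + 0.8×(0−39) = 39 − 31.2 = 7.8 → 8
  B: 23 + 0.8×(0−23) = 23 − 18.4 = 4.6 → 5
  → #020805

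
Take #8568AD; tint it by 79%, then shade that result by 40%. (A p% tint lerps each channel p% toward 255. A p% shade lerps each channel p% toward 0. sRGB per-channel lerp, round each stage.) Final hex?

#89868F

#8568AD is rgb(133, 104, 173).
Per channel, c → c + 0.79(255 − c):
  R: 133 + 0.79×(255−133) = 133 + 96.38 = 229.38 → 229
  G: 104 + 119.29 = 223.29 → 223
  B: 173 + 0.79×(255−173) = 173 + 64.78 = 237.78 → 238
After the tint: rgb(229, 223, 238) = #E5DFEE.
A 40% shade moves each channel 40% toward 0:
  R: 229 + 0.4×(0−229) = 229 − 91.6 = 137.4 → 137
  G: 223 + 0.4×(0−223) = 223 − 89.2 = 133.8 → 134
  B: 238 + 0.4×(0−238) = 238 − 95.2 = 142.8 → 143
rgb(137, 134, 143) = #89868F.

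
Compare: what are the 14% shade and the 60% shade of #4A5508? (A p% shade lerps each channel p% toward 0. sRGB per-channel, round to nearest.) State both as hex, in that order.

#4A5508 is rgb(74, 85, 8).
14% shade:
  R: 74 − 10.36 = 63.64 → 64
  G: 85 + 0.14×(0−85) = 85 − 11.9 = 73.1 → 73
  B: 8 + 0.14×(0−8) = 8 − 1.12 = 6.88 → 7
  → #404907
60% shade:
  R: 74 + 0.6×(0−74) = 74 − 44.4 = 29.6 → 30
  G: 85 + 0.6×(0−85) = 85 − 51 = 34 → 34
  B: 8 + 0.6×(0−8) = 8 − 4.8 = 3.2 → 3
  → #1E2203

#404907, #1E2203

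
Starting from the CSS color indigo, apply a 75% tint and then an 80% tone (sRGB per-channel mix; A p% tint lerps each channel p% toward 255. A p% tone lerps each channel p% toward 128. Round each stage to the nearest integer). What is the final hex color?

CSS indigo is rgb(75, 0, 130).
Per channel, c → c + 0.75(255 − c):
  R: 75 + 0.75×(255−75) = 75 + 135 = 210 → 210
  G: 0 + 191.25 = 191.25 → 191
  B: 130 + 93.75 = 223.75 → 224
After the tint: rgb(210, 191, 224) = #D2BFE0.
Lerp each channel 80% toward 128:
  R: 210 + 0.8×(128−210) = 210 − 65.6 = 144.4 → 144
  G: 191 − 50.4 = 140.6 → 141
  B: 224 + 0.8×(128−224) = 224 − 76.8 = 147.2 → 147
rgb(144, 141, 147) = #908D93.

#908D93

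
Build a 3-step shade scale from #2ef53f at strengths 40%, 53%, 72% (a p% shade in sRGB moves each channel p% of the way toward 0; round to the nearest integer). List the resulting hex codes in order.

#2ef53f is rgb(46, 245, 63).
40%: (46 − 18.4 = 27.6→28, 245 − 98 = 147→147, 63 − 25.2 = 37.8→38) → #1c9326
53%: (46 − 24.38 = 21.62→22, 245 − 129.85 = 115.15→115, 63 − 33.39 = 29.61→30) → #16731e
72%: (46 − 33.12 = 12.88→13, 245 − 176.4 = 68.6→69, 63 − 45.36 = 17.64→18) → #0d4512

#1c9326, #16731e, #0d4512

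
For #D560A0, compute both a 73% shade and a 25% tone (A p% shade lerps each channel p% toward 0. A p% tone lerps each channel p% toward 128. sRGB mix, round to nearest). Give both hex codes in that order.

#D560A0 is rgb(213, 96, 160).
73% shade:
  R: 213 − 155.49 = 57.51 → 58
  G: 96 − 70.08 = 25.92 → 26
  B: 160 − 116.8 = 43.2 → 43
  → #3A1A2B
25% tone:
  R: 213 − 21.25 = 191.75 → 192
  G: 96 + 0.25×(128−96) = 96 + 8 = 104 → 104
  B: 160 − 8 = 152 → 152
  → #C06898

#3A1A2B, #C06898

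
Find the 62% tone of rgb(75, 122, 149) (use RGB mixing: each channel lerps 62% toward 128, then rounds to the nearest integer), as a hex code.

A 62% tone moves each channel 62% toward 128:
  R: 75 + 0.62×(128−75) = 75 + 32.86 = 107.86 → 108
  G: 122 + 0.62×(128−122) = 122 + 3.72 = 125.72 → 126
  B: 149 + 0.62×(128−149) = 149 − 13.02 = 135.98 → 136
rgb(108, 126, 136) = #6C7E88.

#6C7E88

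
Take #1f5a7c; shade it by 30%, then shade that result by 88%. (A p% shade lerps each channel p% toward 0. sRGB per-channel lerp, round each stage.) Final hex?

#03080a

#1f5a7c is rgb(31, 90, 124).
A 30% shade moves each channel 30% toward 0:
  R: 31 − 9.3 = 21.7 → 22
  G: 90 + 0.3×(0−90) = 90 − 27 = 63 → 63
  B: 124 + 0.3×(0−124) = 124 − 37.2 = 86.8 → 87
After the shade: rgb(22, 63, 87) = #163f57.
Lerp each channel 88% toward 0:
  R: 22 + 0.88×(0−22) = 22 − 19.36 = 2.64 → 3
  G: 63 + 0.88×(0−63) = 63 − 55.44 = 7.56 → 8
  B: 87 − 76.56 = 10.44 → 10
rgb(3, 8, 10) = #03080a.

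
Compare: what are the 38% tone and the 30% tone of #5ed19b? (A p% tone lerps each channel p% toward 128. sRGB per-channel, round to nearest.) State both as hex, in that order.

#6bb291, #68b993

#5ed19b is rgb(94, 209, 155).
38% tone:
  R: 94 + 0.38×(128−94) = 94 + 12.92 = 106.92 → 107
  G: 209 + 0.38×(128−209) = 209 − 30.78 = 178.22 → 178
  B: 155 + 0.38×(128−155) = 155 − 10.26 = 144.74 → 145
  → #6bb291
30% tone:
  R: 94 + 10.2 = 104.2 → 104
  G: 209 + 0.3×(128−209) = 209 − 24.3 = 184.7 → 185
  B: 155 − 8.1 = 146.9 → 147
  → #68b993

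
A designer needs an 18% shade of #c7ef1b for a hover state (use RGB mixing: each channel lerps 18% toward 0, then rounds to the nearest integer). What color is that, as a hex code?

#c7ef1b is rgb(199, 239, 27).
Per channel, c → c + 0.18(0 − c):
  R: 199 + 0.18×(0−199) = 199 − 35.82 = 163.18 → 163
  G: 239 − 43.02 = 195.98 → 196
  B: 27 + 0.18×(0−27) = 27 − 4.86 = 22.14 → 22
rgb(163, 196, 22) = #a3c416.

#a3c416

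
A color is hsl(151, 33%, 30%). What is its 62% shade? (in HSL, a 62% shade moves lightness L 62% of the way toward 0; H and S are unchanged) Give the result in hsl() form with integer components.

L moves 62% from 30 toward 0: 30 − 18.6 = 11.4 → 11.
H and S are unchanged.

hsl(151, 33%, 11%)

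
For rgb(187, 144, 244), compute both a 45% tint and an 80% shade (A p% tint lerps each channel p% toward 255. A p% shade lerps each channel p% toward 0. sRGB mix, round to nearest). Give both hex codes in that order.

#DAC2F9, #251D31

45% tint:
  R: 187 + 30.6 = 217.6 → 218
  G: 144 + 0.45×(255−144) = 144 + 49.95 = 193.95 → 194
  B: 244 + 4.95 = 248.95 → 249
  → #DAC2F9
80% shade:
  R: 187 − 149.6 = 37.4 → 37
  G: 144 + 0.8×(0−144) = 144 − 115.2 = 28.8 → 29
  B: 244 + 0.8×(0−244) = 244 − 195.2 = 48.8 → 49
  → #251D31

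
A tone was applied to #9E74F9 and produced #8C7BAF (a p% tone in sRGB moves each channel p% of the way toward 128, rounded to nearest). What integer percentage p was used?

61%

#9E74F9 is rgb(158, 116, 249); #8C7BAF is rgb(140, 123, 175).
On the B channel (widest range): 175 ≈ 249 + (p/100)(128 − 249), so p ≈ 100×(175 − 249)/(128 − 249) = -7400/-121 = 61.16.
p = 61 reproduces all three channels after rounding.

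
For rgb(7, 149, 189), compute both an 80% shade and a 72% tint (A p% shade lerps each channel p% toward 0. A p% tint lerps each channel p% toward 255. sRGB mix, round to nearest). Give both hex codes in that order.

#011e26, #bae1ed

80% shade:
  R: 7 + 0.8×(0−7) = 7 − 5.6 = 1.4 → 1
  G: 149 − 119.2 = 29.8 → 30
  B: 189 + 0.8×(0−189) = 189 − 151.2 = 37.8 → 38
  → #011e26
72% tint:
  R: 7 + 0.72×(255−7) = 7 + 178.56 = 185.56 → 186
  G: 149 + 76.32 = 225.32 → 225
  B: 189 + 47.52 = 236.52 → 237
  → #bae1ed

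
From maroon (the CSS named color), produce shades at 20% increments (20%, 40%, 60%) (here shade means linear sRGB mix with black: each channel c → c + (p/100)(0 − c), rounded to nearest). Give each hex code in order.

#660000, #4D0000, #330000

CSS maroon is rgb(128, 0, 0).
20%: (128 − 25.6 = 102.4→102, 0→0, 0→0) → #660000
40%: (128 − 51.2 = 76.8→77, 0→0, 0→0) → #4D0000
60%: (128 − 76.8 = 51.2→51, 0→0, 0→0) → #330000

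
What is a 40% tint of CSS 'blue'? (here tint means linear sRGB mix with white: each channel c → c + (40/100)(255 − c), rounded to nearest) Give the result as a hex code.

CSS blue is rgb(0, 0, 255).
Per channel, c → c + 0.4(255 − c):
  R: 0 + 0.4×(255−0) = 0 + 102 = 102 → 102
  G: 0 + 0.4×(255−0) = 0 + 102 = 102 → 102
  B: 255 + 0 = 255 → 255
rgb(102, 102, 255) = #6666FF.

#6666FF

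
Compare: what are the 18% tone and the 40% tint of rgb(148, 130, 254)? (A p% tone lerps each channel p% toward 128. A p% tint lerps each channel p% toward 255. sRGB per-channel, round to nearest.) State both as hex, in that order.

18% tone:
  R: 148 + 0.18×(128−148) = 148 − 3.6 = 144.4 → 144
  G: 130 − 0.36 = 129.64 → 130
  B: 254 − 22.68 = 231.32 → 231
  → #9082E7
40% tint:
  R: 148 + 0.4×(255−148) = 148 + 42.8 = 190.8 → 191
  G: 130 + 50 = 180 → 180
  B: 254 + 0.4×(255−254) = 254 + 0.4 = 254.4 → 254
  → #BFB4FE

#9082E7, #BFB4FE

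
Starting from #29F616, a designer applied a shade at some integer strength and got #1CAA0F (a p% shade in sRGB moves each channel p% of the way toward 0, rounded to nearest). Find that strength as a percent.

31%

#29F616 is rgb(41, 246, 22); #1CAA0F is rgb(28, 170, 15).
On the G channel (widest range): 170 ≈ 246 + (p/100)(0 − 246), so p ≈ 100×(170 − 246)/(0 − 246) = -7600/-246 = 30.89.
p = 31 reproduces all three channels after rounding.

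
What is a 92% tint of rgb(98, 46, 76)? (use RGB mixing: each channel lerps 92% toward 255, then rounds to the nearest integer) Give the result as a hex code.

A 92% tint moves each channel 92% toward 255:
  R: 98 + 0.92×(255−98) = 98 + 144.44 = 242.44 → 242
  G: 46 + 192.28 = 238.28 → 238
  B: 76 + 164.68 = 240.68 → 241
rgb(242, 238, 241) = #f2eef1.

#f2eef1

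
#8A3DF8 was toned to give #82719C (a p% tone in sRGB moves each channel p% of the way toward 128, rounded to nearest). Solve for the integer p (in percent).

77%

#8A3DF8 is rgb(138, 61, 248); #82719C is rgb(130, 113, 156).
On the B channel (widest range): 156 ≈ 248 + (p/100)(128 − 248), so p ≈ 100×(156 − 248)/(128 − 248) = -9200/-120 = 76.67.
p = 77 reproduces all three channels after rounding.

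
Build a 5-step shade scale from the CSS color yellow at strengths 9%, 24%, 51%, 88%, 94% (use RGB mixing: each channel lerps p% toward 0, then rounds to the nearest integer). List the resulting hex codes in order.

#E8E800, #C2C200, #7D7D00, #1F1F00, #0F0F00

CSS yellow is rgb(255, 255, 0).
9%: (255 − 22.95 = 232.05→232, 255 − 22.95 = 232.05→232, 0→0) → #E8E800
24%: (255 − 61.2 = 193.8→194, 255 − 61.2 = 193.8→194, 0→0) → #C2C200
51%: (255 − 130.05 = 124.95→125, 255 − 130.05 = 124.95→125, 0→0) → #7D7D00
88%: (255 − 224.4 = 30.6→31, 255 − 224.4 = 30.6→31, 0→0) → #1F1F00
94%: (255 − 239.7 = 15.3→15, 255 − 239.7 = 15.3→15, 0→0) → #0F0F00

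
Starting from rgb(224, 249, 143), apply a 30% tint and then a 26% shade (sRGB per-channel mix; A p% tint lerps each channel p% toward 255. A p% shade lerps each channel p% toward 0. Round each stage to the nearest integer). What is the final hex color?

Per channel, c → c + 0.3(255 − c):
  R: 224 + 9.3 = 233.3 → 233
  G: 249 + 0.3×(255−249) = 249 + 1.8 = 250.8 → 251
  B: 143 + 0.3×(255−143) = 143 + 33.6 = 176.6 → 177
After the tint: rgb(233, 251, 177) = #E9FBB1.
Per channel, c → c + 0.26(0 − c):
  R: 233 − 60.58 = 172.42 → 172
  G: 251 − 65.26 = 185.74 → 186
  B: 177 − 46.02 = 130.98 → 131
rgb(172, 186, 131) = #ACBA83.

#ACBA83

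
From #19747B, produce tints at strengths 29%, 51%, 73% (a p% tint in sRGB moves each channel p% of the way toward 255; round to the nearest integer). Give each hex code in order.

#5C9CA1, #8EBBBE, #C1D9DB

#19747B is rgb(25, 116, 123).
29%: (25 + 66.7 = 91.7→92, 116 + 40.31 = 156.31→156, 123 + 38.28 = 161.28→161) → #5C9CA1
51%: (25 + 117.3 = 142.3→142, 116 + 70.89 = 186.89→187, 123 + 67.32 = 190.32→190) → #8EBBBE
73%: (25 + 167.9 = 192.9→193, 116 + 101.47 = 217.47→217, 123 + 96.36 = 219.36→219) → #C1D9DB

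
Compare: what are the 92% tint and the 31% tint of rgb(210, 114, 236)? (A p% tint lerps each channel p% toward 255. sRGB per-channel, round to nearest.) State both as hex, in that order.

#fbf4fd, #e09ef2

92% tint:
  R: 210 + 0.92×(255−210) = 210 + 41.4 = 251.4 → 251
  G: 114 + 0.92×(255−114) = 114 + 129.72 = 243.72 → 244
  B: 236 + 0.92×(255−236) = 236 + 17.48 = 253.48 → 253
  → #fbf4fd
31% tint:
  R: 210 + 0.31×(255−210) = 210 + 13.95 = 223.95 → 224
  G: 114 + 43.71 = 157.71 → 158
  B: 236 + 0.31×(255−236) = 236 + 5.89 = 241.89 → 242
  → #e09ef2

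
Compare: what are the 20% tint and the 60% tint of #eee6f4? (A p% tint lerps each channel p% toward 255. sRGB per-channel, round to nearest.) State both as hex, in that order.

#f1ebf6, #f8f5fb

#eee6f4 is rgb(238, 230, 244).
20% tint:
  R: 238 + 0.2×(255−238) = 238 + 3.4 = 241.4 → 241
  G: 230 + 5 = 235 → 235
  B: 244 + 2.2 = 246.2 → 246
  → #f1ebf6
60% tint:
  R: 238 + 0.6×(255−238) = 238 + 10.2 = 248.2 → 248
  G: 230 + 15 = 245 → 245
  B: 244 + 0.6×(255−244) = 244 + 6.6 = 250.6 → 251
  → #f8f5fb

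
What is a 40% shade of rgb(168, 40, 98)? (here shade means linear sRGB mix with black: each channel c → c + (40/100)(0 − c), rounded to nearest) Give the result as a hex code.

Lerp each channel 40% toward 0:
  R: 168 − 67.2 = 100.8 → 101
  G: 40 + 0.4×(0−40) = 40 − 16 = 24 → 24
  B: 98 + 0.4×(0−98) = 98 − 39.2 = 58.8 → 59
rgb(101, 24, 59) = #65183B.

#65183B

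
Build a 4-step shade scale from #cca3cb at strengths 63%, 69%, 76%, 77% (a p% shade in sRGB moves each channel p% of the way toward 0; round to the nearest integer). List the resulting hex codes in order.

#4b3c4b, #3f333f, #312731, #2f252f

#cca3cb is rgb(204, 163, 203).
63%: (204 − 128.52 = 75.48→75, 163 − 102.69 = 60.31→60, 203 − 127.89 = 75.11→75) → #4b3c4b
69%: (204 − 140.76 = 63.24→63, 163 − 112.47 = 50.53→51, 203 − 140.07 = 62.93→63) → #3f333f
76%: (204 − 155.04 = 48.96→49, 163 − 123.88 = 39.12→39, 203 − 154.28 = 48.72→49) → #312731
77%: (204 − 157.08 = 46.92→47, 163 − 125.51 = 37.49→37, 203 − 156.31 = 46.69→47) → #2f252f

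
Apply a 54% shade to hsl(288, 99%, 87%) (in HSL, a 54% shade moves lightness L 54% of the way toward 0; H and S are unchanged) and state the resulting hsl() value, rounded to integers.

L moves 54% from 87 toward 0: 87 − 46.98 = 40.02 → 40.
H and S are unchanged.

hsl(288, 99%, 40%)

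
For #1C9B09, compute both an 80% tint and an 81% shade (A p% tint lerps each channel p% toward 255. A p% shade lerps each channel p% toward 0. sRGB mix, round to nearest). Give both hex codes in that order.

#1C9B09 is rgb(28, 155, 9).
80% tint:
  R: 28 + 0.8×(255−28) = 28 + 181.6 = 209.6 → 210
  G: 155 + 80 = 235 → 235
  B: 9 + 0.8×(255−9) = 9 + 196.8 = 205.8 → 206
  → #D2EBCE
81% shade:
  R: 28 + 0.81×(0−28) = 28 − 22.68 = 5.32 → 5
  G: 155 + 0.81×(0−155) = 155 − 125.55 = 29.45 → 29
  B: 9 + 0.81×(0−9) = 9 − 7.29 = 1.71 → 2
  → #051D02

#D2EBCE, #051D02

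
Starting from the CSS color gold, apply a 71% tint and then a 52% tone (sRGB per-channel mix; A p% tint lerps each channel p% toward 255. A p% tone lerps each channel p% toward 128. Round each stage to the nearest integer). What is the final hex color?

#BDB799

CSS gold is rgb(255, 215, 0).
Lerp each channel 71% toward 255:
  R: 255 + 0 = 255 → 255
  G: 215 + 0.71×(255−215) = 215 + 28.4 = 243.4 → 243
  B: 0 + 0.71×(255−0) = 0 + 181.05 = 181.05 → 181
After the tint: rgb(255, 243, 181) = #FFF3B5.
Lerp each channel 52% toward 128:
  R: 255 − 66.04 = 188.96 → 189
  G: 243 + 0.52×(128−243) = 243 − 59.8 = 183.2 → 183
  B: 181 + 0.52×(128−181) = 181 − 27.56 = 153.44 → 153
rgb(189, 183, 153) = #BDB799.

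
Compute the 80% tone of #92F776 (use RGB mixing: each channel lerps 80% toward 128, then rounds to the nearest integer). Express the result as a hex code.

#84987E

#92F776 is rgb(146, 247, 118).
An 80% tone moves each channel 80% toward 128:
  R: 146 + 0.8×(128−146) = 146 − 14.4 = 131.6 → 132
  G: 247 + 0.8×(128−247) = 247 − 95.2 = 151.8 → 152
  B: 118 + 0.8×(128−118) = 118 + 8 = 126 → 126
rgb(132, 152, 126) = #84987E.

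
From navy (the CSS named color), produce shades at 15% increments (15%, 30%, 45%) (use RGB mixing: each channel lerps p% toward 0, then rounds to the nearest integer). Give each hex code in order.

CSS navy is rgb(0, 0, 128).
15%: (0→0, 0→0, 128 − 19.2 = 108.8→109) → #00006d
30%: (0→0, 0→0, 128 − 38.4 = 89.6→90) → #00005a
45%: (0→0, 0→0, 128 − 57.6 = 70.4→70) → #000046

#00006d, #00005a, #000046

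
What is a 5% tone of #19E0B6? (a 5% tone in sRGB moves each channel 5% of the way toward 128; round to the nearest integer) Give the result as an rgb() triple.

rgb(30, 219, 179)

#19E0B6 is rgb(25, 224, 182).
Lerp each channel 5% toward 128:
  R: 25 + 0.05×(128−25) = 25 + 5.15 = 30.15 → 30
  G: 224 + 0.05×(128−224) = 224 − 4.8 = 219.2 → 219
  B: 182 + 0.05×(128−182) = 182 − 2.7 = 179.3 → 179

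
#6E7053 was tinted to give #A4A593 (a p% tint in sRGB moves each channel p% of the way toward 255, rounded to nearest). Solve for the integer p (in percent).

37%

#6E7053 is rgb(110, 112, 83); #A4A593 is rgb(164, 165, 147).
On the B channel (widest range): 147 ≈ 83 + (p/100)(255 − 83), so p ≈ 100×(147 − 83)/(255 − 83) = 6400/172 = 37.21.
p = 37 reproduces all three channels after rounding.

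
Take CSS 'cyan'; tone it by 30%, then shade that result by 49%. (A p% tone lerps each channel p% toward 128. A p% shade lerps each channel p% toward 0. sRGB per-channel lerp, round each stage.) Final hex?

#136F6F

CSS cyan is rgb(0, 255, 255).
A 30% tone moves each channel 30% toward 128:
  R: 0 + 38.4 = 38.4 → 38
  G: 255 + 0.3×(128−255) = 255 − 38.1 = 216.9 → 217
  B: 255 − 38.1 = 216.9 → 217
After the tone: rgb(38, 217, 217) = #26D9D9.
Lerp each channel 49% toward 0:
  R: 38 + 0.49×(0−38) = 38 − 18.62 = 19.38 → 19
  G: 217 + 0.49×(0−217) = 217 − 106.33 = 110.67 → 111
  B: 217 − 106.33 = 110.67 → 111
rgb(19, 111, 111) = #136F6F.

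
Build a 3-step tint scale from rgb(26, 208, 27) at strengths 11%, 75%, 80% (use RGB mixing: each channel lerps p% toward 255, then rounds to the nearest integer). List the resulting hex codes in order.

#33d534, #c6f3c6, #d1f6d1

11%: (26 + 25.19 = 51.19→51, 208 + 5.17 = 213.17→213, 27 + 25.08 = 52.08→52) → #33d534
75%: (26 + 171.75 = 197.75→198, 208 + 35.25 = 243.25→243, 27 + 171 = 198→198) → #c6f3c6
80%: (26 + 183.2 = 209.2→209, 208 + 37.6 = 245.6→246, 27 + 182.4 = 209.4→209) → #d1f6d1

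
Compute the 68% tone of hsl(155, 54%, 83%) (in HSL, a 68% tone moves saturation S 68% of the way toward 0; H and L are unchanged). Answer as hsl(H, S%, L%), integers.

hsl(155, 17%, 83%)

S moves 68% from 54 toward 0: 54 − 36.72 = 17.28 → 17.
H and L are unchanged.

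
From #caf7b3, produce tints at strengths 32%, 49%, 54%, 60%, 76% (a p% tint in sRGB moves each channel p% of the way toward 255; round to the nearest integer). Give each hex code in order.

#caf7b3 is rgb(202, 247, 179).
32%: (202 + 16.96 = 218.96→219, 247 + 2.56 = 249.56→250, 179 + 24.32 = 203.32→203) → #dbfacb
49%: (202 + 25.97 = 227.97→228, 247 + 3.92 = 250.92→251, 179 + 37.24 = 216.24→216) → #e4fbd8
54%: (202 + 28.62 = 230.62→231, 247 + 4.32 = 251.32→251, 179 + 41.04 = 220.04→220) → #e7fbdc
60%: (202 + 31.8 = 233.8→234, 247 + 4.8 = 251.8→252, 179 + 45.6 = 224.6→225) → #eafce1
76%: (202 + 40.28 = 242.28→242, 247 + 6.08 = 253.08→253, 179 + 57.76 = 236.76→237) → #f2fded

#dbfacb, #e4fbd8, #e7fbdc, #eafce1, #f2fded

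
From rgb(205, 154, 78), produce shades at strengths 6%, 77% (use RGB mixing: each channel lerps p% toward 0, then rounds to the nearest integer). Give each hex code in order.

#c19149, #2f2312

6%: (205 − 12.3 = 192.7→193, 154 − 9.24 = 144.76→145, 78 − 4.68 = 73.32→73) → #c19149
77%: (205 − 157.85 = 47.15→47, 154 − 118.58 = 35.42→35, 78 − 60.06 = 17.94→18) → #2f2312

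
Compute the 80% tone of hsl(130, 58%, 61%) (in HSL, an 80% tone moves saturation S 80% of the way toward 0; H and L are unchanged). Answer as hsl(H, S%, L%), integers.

hsl(130, 12%, 61%)

S moves 80% from 58 toward 0: 58 − 46.4 = 11.6 → 12.
H and L are unchanged.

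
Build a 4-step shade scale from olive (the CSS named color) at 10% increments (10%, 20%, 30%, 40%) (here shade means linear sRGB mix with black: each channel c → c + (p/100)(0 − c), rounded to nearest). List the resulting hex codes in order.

CSS olive is rgb(128, 128, 0).
10%: (128 − 12.8 = 115.2→115, 128 − 12.8 = 115.2→115, 0→0) → #737300
20%: (128 − 25.6 = 102.4→102, 128 − 25.6 = 102.4→102, 0→0) → #666600
30%: (128 − 38.4 = 89.6→90, 128 − 38.4 = 89.6→90, 0→0) → #5a5a00
40%: (128 − 51.2 = 76.8→77, 128 − 51.2 = 76.8→77, 0→0) → #4d4d00

#737300, #666600, #5a5a00, #4d4d00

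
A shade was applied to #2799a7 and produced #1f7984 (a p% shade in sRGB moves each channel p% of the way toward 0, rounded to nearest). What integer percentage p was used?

21%

#2799a7 is rgb(39, 153, 167); #1f7984 is rgb(31, 121, 132).
On the B channel (widest range): 132 ≈ 167 + (p/100)(0 − 167), so p ≈ 100×(132 − 167)/(0 − 167) = -3500/-167 = 20.96.
p = 21 reproduces all three channels after rounding.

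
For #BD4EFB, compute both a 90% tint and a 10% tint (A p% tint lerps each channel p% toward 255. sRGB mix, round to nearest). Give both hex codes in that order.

#BD4EFB is rgb(189, 78, 251).
90% tint:
  R: 189 + 59.4 = 248.4 → 248
  G: 78 + 0.9×(255−78) = 78 + 159.3 = 237.3 → 237
  B: 251 + 0.9×(255−251) = 251 + 3.6 = 254.6 → 255
  → #F8EDFF
10% tint:
  R: 189 + 0.1×(255−189) = 189 + 6.6 = 195.6 → 196
  G: 78 + 0.1×(255−78) = 78 + 17.7 = 95.7 → 96
  B: 251 + 0.4 = 251.4 → 251
  → #C460FB

#F8EDFF, #C460FB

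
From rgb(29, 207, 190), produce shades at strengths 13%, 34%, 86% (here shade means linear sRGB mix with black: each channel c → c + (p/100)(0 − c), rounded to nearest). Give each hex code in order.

13%: (29 − 3.77 = 25.23→25, 207 − 26.91 = 180.09→180, 190 − 24.7 = 165.3→165) → #19B4A5
34%: (29 − 9.86 = 19.14→19, 207 − 70.38 = 136.62→137, 190 − 64.6 = 125.4→125) → #13897D
86%: (29 − 24.94 = 4.06→4, 207 − 178.02 = 28.98→29, 190 − 163.4 = 26.6→27) → #041D1B

#19B4A5, #13897D, #041D1B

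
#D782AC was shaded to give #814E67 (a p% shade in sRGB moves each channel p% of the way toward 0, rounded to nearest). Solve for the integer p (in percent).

#D782AC is rgb(215, 130, 172); #814E67 is rgb(129, 78, 103).
On the R channel (widest range): 129 ≈ 215 + (p/100)(0 − 215), so p ≈ 100×(129 − 215)/(0 − 215) = -8600/-215 = 40.00.
p = 40 reproduces all three channels after rounding.

40%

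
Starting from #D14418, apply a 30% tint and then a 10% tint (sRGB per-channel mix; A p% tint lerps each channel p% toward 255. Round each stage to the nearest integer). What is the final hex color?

#E2896D

#D14418 is rgb(209, 68, 24).
A 30% tint moves each channel 30% toward 255:
  R: 209 + 0.3×(255−209) = 209 + 13.8 = 222.8 → 223
  G: 68 + 56.1 = 124.1 → 124
  B: 24 + 0.3×(255−24) = 24 + 69.3 = 93.3 → 93
After the tint: rgb(223, 124, 93) = #DF7C5D.
A 10% tint moves each channel 10% toward 255:
  R: 223 + 0.1×(255−223) = 223 + 3.2 = 226.2 → 226
  G: 124 + 13.1 = 137.1 → 137
  B: 93 + 0.1×(255−93) = 93 + 16.2 = 109.2 → 109
rgb(226, 137, 109) = #E2896D.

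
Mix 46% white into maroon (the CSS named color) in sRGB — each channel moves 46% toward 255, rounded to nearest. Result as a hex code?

CSS maroon is rgb(128, 0, 0).
Per channel, c → c + 0.46(255 − c):
  R: 128 + 0.46×(255−128) = 128 + 58.42 = 186.42 → 186
  G: 0 + 0.46×(255−0) = 0 + 117.3 = 117.3 → 117
  B: 0 + 0.46×(255−0) = 0 + 117.3 = 117.3 → 117
rgb(186, 117, 117) = #BA7575.

#BA7575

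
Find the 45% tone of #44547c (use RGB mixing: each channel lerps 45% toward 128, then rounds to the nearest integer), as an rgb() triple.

#44547c is rgb(68, 84, 124).
Lerp each channel 45% toward 128:
  R: 68 + 0.45×(128−68) = 68 + 27 = 95 → 95
  G: 84 + 0.45×(128−84) = 84 + 19.8 = 103.8 → 104
  B: 124 + 1.8 = 125.8 → 126

rgb(95, 104, 126)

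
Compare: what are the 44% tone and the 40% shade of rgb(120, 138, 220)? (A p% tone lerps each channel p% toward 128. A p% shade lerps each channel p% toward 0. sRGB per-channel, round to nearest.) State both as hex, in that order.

#7c86b4, #485384

44% tone:
  R: 120 + 3.52 = 123.52 → 124
  G: 138 + 0.44×(128−138) = 138 − 4.4 = 133.6 → 134
  B: 220 + 0.44×(128−220) = 220 − 40.48 = 179.52 → 180
  → #7c86b4
40% shade:
  R: 120 + 0.4×(0−120) = 120 − 48 = 72 → 72
  G: 138 − 55.2 = 82.8 → 83
  B: 220 − 88 = 132 → 132
  → #485384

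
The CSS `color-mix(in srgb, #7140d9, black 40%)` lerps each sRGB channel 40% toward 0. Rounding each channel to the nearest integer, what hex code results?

#7140d9 is rgb(113, 64, 217).
A 40% shade moves each channel 40% toward 0:
  R: 113 − 45.2 = 67.8 → 68
  G: 64 − 25.6 = 38.4 → 38
  B: 217 − 86.8 = 130.2 → 130
rgb(68, 38, 130) = #442682.

#442682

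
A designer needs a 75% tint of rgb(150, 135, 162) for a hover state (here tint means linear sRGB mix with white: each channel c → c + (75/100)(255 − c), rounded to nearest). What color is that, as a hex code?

Per channel, c → c + 0.75(255 − c):
  R: 150 + 0.75×(255−150) = 150 + 78.75 = 228.75 → 229
  G: 135 + 90 = 225 → 225
  B: 162 + 0.75×(255−162) = 162 + 69.75 = 231.75 → 232
rgb(229, 225, 232) = #E5E1E8.

#E5E1E8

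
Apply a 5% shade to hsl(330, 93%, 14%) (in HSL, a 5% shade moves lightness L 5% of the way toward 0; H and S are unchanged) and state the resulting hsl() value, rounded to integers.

L moves 5% from 14 toward 0: 14 − 0.7 = 13.3 → 13.
H and S are unchanged.

hsl(330, 93%, 13%)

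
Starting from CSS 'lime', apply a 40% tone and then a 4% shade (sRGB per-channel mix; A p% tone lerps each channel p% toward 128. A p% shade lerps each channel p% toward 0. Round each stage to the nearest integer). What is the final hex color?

#31c431

CSS lime is rgb(0, 255, 0).
Per channel, c → c + 0.4(128 − c):
  R: 0 + 51.2 = 51.2 → 51
  G: 255 − 50.8 = 204.2 → 204
  B: 0 + 51.2 = 51.2 → 51
After the tone: rgb(51, 204, 51) = #33cc33.
Per channel, c → c + 0.04(0 − c):
  R: 51 − 2.04 = 48.96 → 49
  G: 204 − 8.16 = 195.84 → 196
  B: 51 + 0.04×(0−51) = 51 − 2.04 = 48.96 → 49
rgb(49, 196, 49) = #31c431.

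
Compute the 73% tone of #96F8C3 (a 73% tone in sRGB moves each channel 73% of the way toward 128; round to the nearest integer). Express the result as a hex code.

#86A092

#96F8C3 is rgb(150, 248, 195).
Lerp each channel 73% toward 128:
  R: 150 + 0.73×(128−150) = 150 − 16.06 = 133.94 → 134
  G: 248 − 87.6 = 160.4 → 160
  B: 195 + 0.73×(128−195) = 195 − 48.91 = 146.09 → 146
rgb(134, 160, 146) = #86A092.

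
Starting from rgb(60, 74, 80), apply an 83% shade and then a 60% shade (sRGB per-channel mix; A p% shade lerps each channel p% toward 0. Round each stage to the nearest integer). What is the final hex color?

Lerp each channel 83% toward 0:
  R: 60 − 49.8 = 10.2 → 10
  G: 74 − 61.42 = 12.58 → 13
  B: 80 + 0.83×(0−80) = 80 − 66.4 = 13.6 → 14
After the shade: rgb(10, 13, 14) = #0A0D0E.
A 60% shade moves each channel 60% toward 0:
  R: 10 − 6 = 4 → 4
  G: 13 + 0.6×(0−13) = 13 − 7.8 = 5.2 → 5
  B: 14 − 8.4 = 5.6 → 6
rgb(4, 5, 6) = #040506.

#040506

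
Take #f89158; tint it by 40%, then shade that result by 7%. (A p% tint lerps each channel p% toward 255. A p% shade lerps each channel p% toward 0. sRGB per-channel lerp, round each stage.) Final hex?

#f89158 is rgb(248, 145, 88).
Per channel, c → c + 0.4(255 − c):
  R: 248 + 2.8 = 250.8 → 251
  G: 145 + 44 = 189 → 189
  B: 88 + 66.8 = 154.8 → 155
After the tint: rgb(251, 189, 155) = #fbbd9b.
Lerp each channel 7% toward 0:
  R: 251 + 0.07×(0−251) = 251 − 17.57 = 233.43 → 233
  G: 189 + 0.07×(0−189) = 189 − 13.23 = 175.77 → 176
  B: 155 − 10.85 = 144.15 → 144
rgb(233, 176, 144) = #e9b090.

#e9b090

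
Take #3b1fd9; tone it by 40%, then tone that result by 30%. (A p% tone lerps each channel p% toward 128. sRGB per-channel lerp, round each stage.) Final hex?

#6357a5

#3b1fd9 is rgb(59, 31, 217).
Per channel, c → c + 0.4(128 − c):
  R: 59 + 0.4×(128−59) = 59 + 27.6 = 86.6 → 87
  G: 31 + 38.8 = 69.8 → 70
  B: 217 + 0.4×(128−217) = 217 − 35.6 = 181.4 → 181
After the tone: rgb(87, 70, 181) = #5746b5.
A 30% tone moves each channel 30% toward 128:
  R: 87 + 12.3 = 99.3 → 99
  G: 70 + 17.4 = 87.4 → 87
  B: 181 − 15.9 = 165.1 → 165
rgb(99, 87, 165) = #6357a5.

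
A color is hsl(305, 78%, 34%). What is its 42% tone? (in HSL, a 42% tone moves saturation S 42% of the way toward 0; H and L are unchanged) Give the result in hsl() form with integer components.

S moves 42% from 78 toward 0: 78 − 32.76 = 45.24 → 45.
H and L are unchanged.

hsl(305, 45%, 34%)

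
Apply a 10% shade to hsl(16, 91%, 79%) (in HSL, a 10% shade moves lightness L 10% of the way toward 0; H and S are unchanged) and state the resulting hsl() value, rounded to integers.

L moves 10% from 79 toward 0: 79 − 7.9 = 71.1 → 71.
H and S are unchanged.

hsl(16, 91%, 71%)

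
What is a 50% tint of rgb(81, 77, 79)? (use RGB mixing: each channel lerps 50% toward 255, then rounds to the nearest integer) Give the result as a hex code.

#A8A6A7

Lerp each channel 50% toward 255:
  R: 81 + 0.5×(255−81) = 81 + 87 = 168 → 168
  G: 77 + 0.5×(255−77) = 77 + 89 = 166 → 166
  B: 79 + 88 = 167 → 167
rgb(168, 166, 167) = #A8A6A7.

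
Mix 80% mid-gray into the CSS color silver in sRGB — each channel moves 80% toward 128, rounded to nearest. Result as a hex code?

#8d8d8d

CSS silver is rgb(192, 192, 192).
Per channel, c → c + 0.8(128 − c):
  R: 192 + 0.8×(128−192) = 192 − 51.2 = 140.8 → 141
  G: 192 + 0.8×(128−192) = 192 − 51.2 = 140.8 → 141
  B: 192 + 0.8×(128−192) = 192 − 51.2 = 140.8 → 141
rgb(141, 141, 141) = #8d8d8d.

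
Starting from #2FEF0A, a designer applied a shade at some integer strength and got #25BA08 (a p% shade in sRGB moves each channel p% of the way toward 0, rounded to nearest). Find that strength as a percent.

22%

#2FEF0A is rgb(47, 239, 10); #25BA08 is rgb(37, 186, 8).
On the G channel (widest range): 186 ≈ 239 + (p/100)(0 − 239), so p ≈ 100×(186 − 239)/(0 − 239) = -5300/-239 = 22.18.
p = 22 reproduces all three channels after rounding.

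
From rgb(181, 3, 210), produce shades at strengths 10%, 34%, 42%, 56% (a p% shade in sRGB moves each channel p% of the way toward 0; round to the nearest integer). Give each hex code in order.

10%: (181 − 18.1 = 162.9→163, 3→3, 210 − 21 = 189→189) → #A303BD
34%: (181 − 61.54 = 119.46→119, 3 − 1.02 = 1.98→2, 210 − 71.4 = 138.6→139) → #77028B
42%: (181 − 76.02 = 104.98→105, 3 − 1.26 = 1.74→2, 210 − 88.2 = 121.8→122) → #69027A
56%: (181 − 101.36 = 79.64→80, 3 − 1.68 = 1.32→1, 210 − 117.6 = 92.4→92) → #50015C

#A303BD, #77028B, #69027A, #50015C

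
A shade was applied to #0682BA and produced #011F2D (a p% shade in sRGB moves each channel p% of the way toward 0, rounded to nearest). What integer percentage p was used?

#0682BA is rgb(6, 130, 186); #011F2D is rgb(1, 31, 45).
On the B channel (widest range): 45 ≈ 186 + (p/100)(0 − 186), so p ≈ 100×(45 − 186)/(0 − 186) = -14100/-186 = 75.81.
p = 76 reproduces all three channels after rounding.

76%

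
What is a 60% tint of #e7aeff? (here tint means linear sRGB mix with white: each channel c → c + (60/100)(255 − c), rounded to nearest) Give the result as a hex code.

#e7aeff is rgb(231, 174, 255).
Per channel, c → c + 0.6(255 − c):
  R: 231 + 14.4 = 245.4 → 245
  G: 174 + 48.6 = 222.6 → 223
  B: 255 + 0.6×(255−255) = 255 + 0 = 255 → 255
rgb(245, 223, 255) = #f5dfff.

#f5dfff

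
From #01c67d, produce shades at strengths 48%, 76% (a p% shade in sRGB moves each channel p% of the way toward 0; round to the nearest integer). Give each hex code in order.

#016741, #00301e

#01c67d is rgb(1, 198, 125).
48%: (1→1, 198 − 95.04 = 102.96→103, 125 − 60 = 65→65) → #016741
76%: (1 − 0.76 = 0.24→0, 198 − 150.48 = 47.52→48, 125 − 95 = 30→30) → #00301e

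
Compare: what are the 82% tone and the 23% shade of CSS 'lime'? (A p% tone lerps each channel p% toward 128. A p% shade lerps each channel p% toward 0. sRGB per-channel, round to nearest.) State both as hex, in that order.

CSS lime is rgb(0, 255, 0).
82% tone:
  R: 0 + 0.82×(128−0) = 0 + 104.96 = 104.96 → 105
  G: 255 + 0.82×(128−255) = 255 − 104.14 = 150.86 → 151
  B: 0 + 104.96 = 104.96 → 105
  → #699769
23% shade:
  R: 0 + 0 = 0 → 0
  G: 255 + 0.23×(0−255) = 255 − 58.65 = 196.35 → 196
  B: 0 + 0 = 0 → 0
  → #00C400

#699769, #00C400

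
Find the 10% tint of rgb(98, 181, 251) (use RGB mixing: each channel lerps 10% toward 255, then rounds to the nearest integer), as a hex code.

Per channel, c → c + 0.1(255 − c):
  R: 98 + 15.7 = 113.7 → 114
  G: 181 + 0.1×(255−181) = 181 + 7.4 = 188.4 → 188
  B: 251 + 0.1×(255−251) = 251 + 0.4 = 251.4 → 251
rgb(114, 188, 251) = #72BCFB.

#72BCFB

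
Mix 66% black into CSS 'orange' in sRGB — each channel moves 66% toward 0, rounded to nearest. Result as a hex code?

#573800

CSS orange is rgb(255, 165, 0).
Lerp each channel 66% toward 0:
  R: 255 + 0.66×(0−255) = 255 − 168.3 = 86.7 → 87
  G: 165 − 108.9 = 56.1 → 56
  B: 0 + 0 = 0 → 0
rgb(87, 56, 0) = #573800.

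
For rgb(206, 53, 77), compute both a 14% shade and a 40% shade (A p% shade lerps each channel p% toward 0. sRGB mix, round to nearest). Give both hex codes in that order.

14% shade:
  R: 206 − 28.84 = 177.16 → 177
  G: 53 − 7.42 = 45.58 → 46
  B: 77 + 0.14×(0−77) = 77 − 10.78 = 66.22 → 66
  → #B12E42
40% shade:
  R: 206 + 0.4×(0−206) = 206 − 82.4 = 123.6 → 124
  G: 53 + 0.4×(0−53) = 53 − 21.2 = 31.8 → 32
  B: 77 + 0.4×(0−77) = 77 − 30.8 = 46.2 → 46
  → #7C202E

#B12E42, #7C202E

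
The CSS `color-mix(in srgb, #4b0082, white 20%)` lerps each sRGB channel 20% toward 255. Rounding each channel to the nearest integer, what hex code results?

#6f339b

#4b0082 is rgb(75, 0, 130).
Per channel, c → c + 0.2(255 − c):
  R: 75 + 0.2×(255−75) = 75 + 36 = 111 → 111
  G: 0 + 0.2×(255−0) = 0 + 51 = 51 → 51
  B: 130 + 0.2×(255−130) = 130 + 25 = 155 → 155
rgb(111, 51, 155) = #6f339b.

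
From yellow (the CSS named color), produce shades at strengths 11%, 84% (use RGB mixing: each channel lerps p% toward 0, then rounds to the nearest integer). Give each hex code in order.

CSS yellow is rgb(255, 255, 0).
11%: (255 − 28.05 = 226.95→227, 255 − 28.05 = 226.95→227, 0→0) → #E3E300
84%: (255 − 214.2 = 40.8→41, 255 − 214.2 = 40.8→41, 0→0) → #292900

#E3E300, #292900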